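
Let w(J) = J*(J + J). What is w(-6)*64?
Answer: 4608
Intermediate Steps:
w(J) = 2*J² (w(J) = J*(2*J) = 2*J²)
w(-6)*64 = (2*(-6)²)*64 = (2*36)*64 = 72*64 = 4608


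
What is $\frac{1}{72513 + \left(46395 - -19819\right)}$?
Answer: $\frac{1}{138727} \approx 7.2084 \cdot 10^{-6}$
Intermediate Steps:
$\frac{1}{72513 + \left(46395 - -19819\right)} = \frac{1}{72513 + \left(46395 + 19819\right)} = \frac{1}{72513 + 66214} = \frac{1}{138727}$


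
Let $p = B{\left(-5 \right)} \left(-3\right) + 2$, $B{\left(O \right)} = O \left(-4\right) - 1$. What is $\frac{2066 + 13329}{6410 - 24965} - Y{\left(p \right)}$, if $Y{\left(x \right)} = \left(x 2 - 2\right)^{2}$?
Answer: $- \frac{46553863}{3711} \approx -12545.0$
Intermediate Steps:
$B{\left(O \right)} = -1 - 4 O$ ($B{\left(O \right)} = - 4 O - 1 = -1 - 4 O$)
$p = -55$ ($p = \left(-1 - -20\right) \left(-3\right) + 2 = \left(-1 + 20\right) \left(-3\right) + 2 = 19 \left(-3\right) + 2 = -57 + 2 = -55$)
$Y{\left(x \right)} = \left(-2 + 2 x\right)^{2}$ ($Y{\left(x \right)} = \left(2 x - 2\right)^{2} = \left(-2 + 2 x\right)^{2}$)
$\frac{2066 + 13329}{6410 - 24965} - Y{\left(p \right)} = \frac{2066 + 13329}{6410 - 24965} - 4 \left(-1 - 55\right)^{2} = \frac{15395}{-18555} - 4 \left(-56\right)^{2} = 15395 \left(- \frac{1}{18555}\right) - 4 \cdot 3136 = - \frac{3079}{3711} - 12544 = - \frac{46553863}{3711}$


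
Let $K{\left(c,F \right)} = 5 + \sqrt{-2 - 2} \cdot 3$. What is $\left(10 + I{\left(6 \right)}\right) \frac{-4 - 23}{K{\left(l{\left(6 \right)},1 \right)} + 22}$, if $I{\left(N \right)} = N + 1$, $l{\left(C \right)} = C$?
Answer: $- \frac{81}{5} + \frac{18 i}{5} \approx -16.2 + 3.6 i$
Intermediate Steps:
$I{\left(N \right)} = 1 + N$
$K{\left(c,F \right)} = 5 + 6 i$ ($K{\left(c,F \right)} = 5 + \sqrt{-4} \cdot 3 = 5 + 2 i 3 = 5 + 6 i$)
$\left(10 + I{\left(6 \right)}\right) \frac{-4 - 23}{K{\left(l{\left(6 \right)},1 \right)} + 22} = \left(10 + \left(1 + 6\right)\right) \frac{-4 - 23}{\left(5 + 6 i\right) + 22} = \left(10 + 7\right) \left(- \frac{27}{27 + 6 i}\right) = 17 \left(- 27 \frac{27 - 6 i}{765}\right) = 17 \left(- \frac{3 \left(27 - 6 i\right)}{85}\right) = - \frac{3 \left(27 - 6 i\right)}{5}$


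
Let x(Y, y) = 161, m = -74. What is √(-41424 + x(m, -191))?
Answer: I*√41263 ≈ 203.13*I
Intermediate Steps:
√(-41424 + x(m, -191)) = √(-41424 + 161) = √(-41263) = I*√41263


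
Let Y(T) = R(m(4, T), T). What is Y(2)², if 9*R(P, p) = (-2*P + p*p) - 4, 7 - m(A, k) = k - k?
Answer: 196/81 ≈ 2.4198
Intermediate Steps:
m(A, k) = 7 (m(A, k) = 7 - (k - k) = 7 - 1*0 = 7 + 0 = 7)
R(P, p) = -4/9 - 2*P/9 + p²/9 (R(P, p) = ((-2*P + p*p) - 4)/9 = ((-2*P + p²) - 4)/9 = ((p² - 2*P) - 4)/9 = (-4 + p² - 2*P)/9 = -4/9 - 2*P/9 + p²/9)
Y(T) = -2 + T²/9 (Y(T) = -4/9 - 2/9*7 + T²/9 = -4/9 - 14/9 + T²/9 = -2 + T²/9)
Y(2)² = (-2 + (⅑)*2²)² = (-2 + (⅑)*4)² = (-2 + 4/9)² = (-14/9)² = 196/81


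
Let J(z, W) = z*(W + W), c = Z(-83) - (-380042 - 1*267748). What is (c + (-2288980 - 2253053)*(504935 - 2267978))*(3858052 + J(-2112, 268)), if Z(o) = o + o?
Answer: 21829423321403898860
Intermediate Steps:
Z(o) = 2*o
c = 647624 (c = 2*(-83) - (-380042 - 1*267748) = -166 - (-380042 - 267748) = -166 - 1*(-647790) = -166 + 647790 = 647624)
J(z, W) = 2*W*z (J(z, W) = z*(2*W) = 2*W*z)
(c + (-2288980 - 2253053)*(504935 - 2267978))*(3858052 + J(-2112, 268)) = (647624 + (-2288980 - 2253053)*(504935 - 2267978))*(3858052 + 2*268*(-2112)) = (647624 - 4542033*(-1763043))*(3858052 - 1132032) = (647624 + 8007799486419)*2726020 = 8007800134043*2726020 = 21829423321403898860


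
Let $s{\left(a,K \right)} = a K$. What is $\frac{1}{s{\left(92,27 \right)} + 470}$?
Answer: $\frac{1}{2954} \approx 0.00033852$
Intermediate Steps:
$s{\left(a,K \right)} = K a$
$\frac{1}{s{\left(92,27 \right)} + 470} = \frac{1}{27 \cdot 92 + 470} = \frac{1}{2484 + 470} = \frac{1}{2954}$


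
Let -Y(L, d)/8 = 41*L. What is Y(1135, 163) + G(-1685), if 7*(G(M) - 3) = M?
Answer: -2607624/7 ≈ -3.7252e+5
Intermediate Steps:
Y(L, d) = -328*L
G(M) = 3 + M/7
Y(1135, 163) + G(-1685) = -328*1135 + (3 + (⅐)*(-1685)) = -372280 + (3 - 1685/7) = -372280 - 1664/7 = -2607624/7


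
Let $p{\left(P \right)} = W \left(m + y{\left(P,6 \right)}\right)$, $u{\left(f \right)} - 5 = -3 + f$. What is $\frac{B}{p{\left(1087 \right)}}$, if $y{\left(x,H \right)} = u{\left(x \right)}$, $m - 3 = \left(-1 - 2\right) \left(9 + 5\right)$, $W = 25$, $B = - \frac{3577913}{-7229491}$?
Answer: $\frac{3577913}{189774138750} \approx 1.8854 \cdot 10^{-5}$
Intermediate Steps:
$B = \frac{3577913}{7229491}$ ($B = \left(-3577913\right) \left(- \frac{1}{7229491}\right) = \frac{3577913}{7229491} \approx 0.49491$)
$m = -39$ ($m = 3 + \left(-1 - 2\right) \left(9 + 5\right) = 3 - 42 = -39$)
$u{\left(f \right)} = 2 + f$ ($u{\left(f \right)} = 5 + \left(-3 + f\right) = 2 + f$)
$y{\left(x,H \right)} = 2 + x$
$p{\left(P \right)} = -925 + 25 P$ ($p{\left(P \right)} = 25 \left(-39 + \left(2 + P\right)\right) = 25 \left(-37 + P\right) = -925 + 25 P$)
$\frac{B}{p{\left(1087 \right)}} = \frac{3577913}{7229491 \left(-925 + 25 \cdot 1087\right)} = \frac{3577913}{7229491 \left(-925 + 27175\right)} = \frac{3577913}{7229491 \cdot 26250} = \frac{3577913}{7229491} \cdot \frac{1}{26250} = \frac{3577913}{189774138750}$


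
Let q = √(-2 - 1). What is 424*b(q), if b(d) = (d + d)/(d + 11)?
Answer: 848*√3/(√3 - 11*I) ≈ 20.516 + 130.29*I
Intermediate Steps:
q = I*√3 (q = √(-3) = I*√3 ≈ 1.732*I)
b(d) = 2*d/(11 + d) (b(d) = (2*d)/(11 + d) = 2*d/(11 + d))
424*b(q) = 424*(2*(I*√3)/(11 + I*√3)) = 424*(2*I*√3/(11 + I*√3)) = 848*I*√3/(11 + I*√3)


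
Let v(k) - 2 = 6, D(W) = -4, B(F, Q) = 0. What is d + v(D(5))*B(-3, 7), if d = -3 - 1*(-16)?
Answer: 13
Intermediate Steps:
v(k) = 8 (v(k) = 2 + 6 = 8)
d = 13 (d = -3 + 16 = 13)
d + v(D(5))*B(-3, 7) = 13 + 8*0 = 13 + 0 = 13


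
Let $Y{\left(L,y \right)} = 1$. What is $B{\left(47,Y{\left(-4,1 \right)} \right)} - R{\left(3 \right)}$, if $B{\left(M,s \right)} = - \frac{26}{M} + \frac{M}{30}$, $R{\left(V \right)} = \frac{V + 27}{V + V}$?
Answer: $- \frac{5621}{1410} \approx -3.9865$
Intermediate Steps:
$R{\left(V \right)} = \frac{27 + V}{2 V}$
$B{\left(M,s \right)} = - \frac{26}{M} + \frac{M}{30}$ ($B{\left(M,s \right)} = - \frac{26}{M} + M \frac{1}{30} = - \frac{26}{M} + \frac{M}{30}$)
$B{\left(47,Y{\left(-4,1 \right)} \right)} - R{\left(3 \right)} = \left(- \frac{26}{47} + \frac{1}{30} \cdot 47\right) - \frac{27 + 3}{2 \cdot 3} = \left(\left(-26\right) \frac{1}{47} + \frac{47}{30}\right) - \frac{1}{2} \cdot \frac{1}{3} \cdot 30 = \left(- \frac{26}{47} + \frac{47}{30}\right) - 5 = \frac{1429}{1410} - 5 = - \frac{5621}{1410}$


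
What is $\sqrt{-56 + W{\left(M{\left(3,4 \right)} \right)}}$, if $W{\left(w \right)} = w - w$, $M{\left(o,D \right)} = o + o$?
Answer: $2 i \sqrt{14} \approx 7.4833 i$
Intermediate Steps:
$M{\left(o,D \right)} = 2 o$
$W{\left(w \right)} = 0$
$\sqrt{-56 + W{\left(M{\left(3,4 \right)} \right)}} = \sqrt{-56 + 0} = \sqrt{-56} = 2 i \sqrt{14}$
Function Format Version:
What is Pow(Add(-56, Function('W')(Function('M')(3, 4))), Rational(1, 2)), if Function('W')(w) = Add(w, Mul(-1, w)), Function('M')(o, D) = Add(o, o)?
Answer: Mul(2, I, Pow(14, Rational(1, 2))) ≈ Mul(7.4833, I)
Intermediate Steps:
Function('M')(o, D) = Mul(2, o)
Function('W')(w) = 0
Pow(Add(-56, Function('W')(Function('M')(3, 4))), Rational(1, 2)) = Pow(Add(-56, 0), Rational(1, 2)) = Pow(-56, Rational(1, 2)) = Mul(2, I, Pow(14, Rational(1, 2)))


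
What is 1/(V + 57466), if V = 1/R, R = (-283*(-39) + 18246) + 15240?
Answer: 44523/2558558719 ≈ 1.7402e-5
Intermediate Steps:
R = 44523 (R = (11037 + 18246) + 15240 = 29283 + 15240 = 44523)
V = 1/44523 ≈ 2.2460e-5
1/(V + 57466) = 1/(1/44523 + 57466) = 1/(2558558719/44523) = 44523/2558558719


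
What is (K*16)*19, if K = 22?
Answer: 6688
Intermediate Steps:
(K*16)*19 = (22*16)*19 = 352*19 = 6688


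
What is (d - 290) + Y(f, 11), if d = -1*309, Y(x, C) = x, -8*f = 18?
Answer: -2405/4 ≈ -601.25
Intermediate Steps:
f = -9/4 (f = -1/8*18 = -9/4 ≈ -2.2500)
d = -309
(d - 290) + Y(f, 11) = (-309 - 290) - 9/4 = -599 - 9/4 = -2405/4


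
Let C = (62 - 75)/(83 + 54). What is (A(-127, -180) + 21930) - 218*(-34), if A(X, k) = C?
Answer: 4019841/137 ≈ 29342.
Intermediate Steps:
C = -13/137 ≈ -0.094890
A(X, k) = -13/137
(A(-127, -180) + 21930) - 218*(-34) = (-13/137 + 21930) - 218*(-34) = 3004397/137 + 7412 = 4019841/137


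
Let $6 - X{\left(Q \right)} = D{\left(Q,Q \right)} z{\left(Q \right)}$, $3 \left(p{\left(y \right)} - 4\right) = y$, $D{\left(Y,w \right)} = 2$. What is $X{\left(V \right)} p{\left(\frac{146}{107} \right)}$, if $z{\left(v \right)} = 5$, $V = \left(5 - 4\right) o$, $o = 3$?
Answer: $- \frac{5720}{321} \approx -17.819$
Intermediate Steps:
$V = 3$ ($V = \left(5 - 4\right) 3 = 1 \cdot 3 = 3$)
$p{\left(y \right)} = 4 + \frac{y}{3}$
$X{\left(Q \right)} = -4$ ($X{\left(Q \right)} = 6 - 2 \cdot 5 = 6 - 10 = -4$)
$X{\left(V \right)} p{\left(\frac{146}{107} \right)} = - 4 \left(4 + \frac{146 \cdot \frac{1}{107}}{3}\right) = - 4 \left(4 + \frac{1}{3} \cdot \frac{146}{107}\right) = - 4 \left(4 + \frac{146}{321}\right) = \left(-4\right) \frac{1430}{321} = - \frac{5720}{321}$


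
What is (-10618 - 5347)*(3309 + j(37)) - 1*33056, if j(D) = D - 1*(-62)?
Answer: -54441776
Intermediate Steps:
j(D) = 62 + D (j(D) = D + 62 = 62 + D)
(-10618 - 5347)*(3309 + j(37)) - 1*33056 = (-10618 - 5347)*(3309 + (62 + 37)) - 1*33056 = -15965*(3309 + 99) - 33056 = -15965*3408 - 33056 = -54408720 - 33056 = -54441776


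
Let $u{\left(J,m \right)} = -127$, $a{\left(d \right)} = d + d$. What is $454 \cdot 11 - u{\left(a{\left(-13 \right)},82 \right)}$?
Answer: $5121$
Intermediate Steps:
$a{\left(d \right)} = 2 d$
$454 \cdot 11 - u{\left(a{\left(-13 \right)},82 \right)} = 454 \cdot 11 - -127 = 4994 + 127 = 5121$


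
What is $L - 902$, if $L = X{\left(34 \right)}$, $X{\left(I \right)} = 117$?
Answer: $-785$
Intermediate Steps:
$L = 117$
$L - 902 = 117 - 902 = -785$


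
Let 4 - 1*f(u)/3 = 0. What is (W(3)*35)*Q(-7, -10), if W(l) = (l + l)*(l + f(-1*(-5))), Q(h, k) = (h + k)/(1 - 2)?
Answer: 53550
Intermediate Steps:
f(u) = 12 (f(u) = 12 - 3*0 = 12 + 0 = 12)
Q(h, k) = -h - k (Q(h, k) = (h + k)/(-1) = (h + k)*(-1) = -h - k)
W(l) = 2*l*(12 + l) (W(l) = (l + l)*(l + 12) = (2*l)*(12 + l) = 2*l*(12 + l))
(W(3)*35)*Q(-7, -10) = ((2*3*(12 + 3))*35)*(-1*(-7) - 1*(-10)) = ((2*3*15)*35)*(7 + 10) = (90*35)*17 = 3150*17 = 53550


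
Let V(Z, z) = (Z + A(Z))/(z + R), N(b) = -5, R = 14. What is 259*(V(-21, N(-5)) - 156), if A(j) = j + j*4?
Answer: -44030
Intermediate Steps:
A(j) = 5*j (A(j) = j + 4*j = 5*j)
V(Z, z) = 6*Z/(14 + z) (V(Z, z) = (Z + 5*Z)/(z + 14) = (6*Z)/(14 + z) = 6*Z/(14 + z))
259*(V(-21, N(-5)) - 156) = 259*(6*(-21)/(14 - 5) - 156) = 259*(6*(-21)/9 - 156) = 259*(6*(-21)*(1/9) - 156) = 259*(-14 - 156) = 259*(-170) = -44030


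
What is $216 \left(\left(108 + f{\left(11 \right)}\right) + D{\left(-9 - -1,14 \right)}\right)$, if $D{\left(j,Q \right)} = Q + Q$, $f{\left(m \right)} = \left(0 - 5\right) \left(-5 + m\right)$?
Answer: $22896$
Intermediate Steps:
$f{\left(m \right)} = 25 - 5 m$ ($f{\left(m \right)} = - 5 \left(-5 + m\right) = 25 - 5 m$)
$D{\left(j,Q \right)} = 2 Q$
$216 \left(\left(108 + f{\left(11 \right)}\right) + D{\left(-9 - -1,14 \right)}\right) = 216 \left(\left(108 + \left(25 - 55\right)\right) + 2 \cdot 14\right) = 216 \left(\left(108 + \left(25 - 55\right)\right) + 28\right) = 216 \left(\left(108 - 30\right) + 28\right) = 216 \left(78 + 28\right) = 216 \cdot 106 = 22896$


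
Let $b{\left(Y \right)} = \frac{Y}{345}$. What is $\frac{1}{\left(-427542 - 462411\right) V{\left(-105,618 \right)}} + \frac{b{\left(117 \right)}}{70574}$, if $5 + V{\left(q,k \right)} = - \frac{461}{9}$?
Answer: $\frac{63896292}{13241923653805} \approx 4.8253 \cdot 10^{-6}$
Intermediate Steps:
$V{\left(q,k \right)} = - \frac{506}{9}$ ($V{\left(q,k \right)} = -5 - \frac{461}{9} = - \frac{506}{9}$)
$b{\left(Y \right)} = \frac{Y}{345}$ ($b{\left(Y \right)} = Y \frac{1}{345} = \frac{Y}{345}$)
$\frac{1}{\left(-427542 - 462411\right) V{\left(-105,618 \right)}} + \frac{b{\left(117 \right)}}{70574} = \frac{1}{\left(-427542 - 462411\right) \left(- \frac{506}{9}\right)} + \frac{\frac{1}{345} \cdot 117}{70574} = \frac{1}{-889953} \left(- \frac{9}{506}\right) + \frac{39}{115} \cdot \frac{1}{70574} = \left(- \frac{1}{889953}\right) \left(- \frac{9}{506}\right) + \frac{39}{8116010} = \frac{3}{150105406} + \frac{39}{8116010} = \frac{63896292}{13241923653805}$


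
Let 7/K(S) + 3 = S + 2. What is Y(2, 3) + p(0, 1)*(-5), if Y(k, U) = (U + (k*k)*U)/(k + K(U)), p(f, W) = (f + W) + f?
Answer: -25/11 ≈ -2.2727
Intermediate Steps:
p(f, W) = W + 2*f (p(f, W) = (W + f) + f = W + 2*f)
K(S) = 7/(-1 + S) (K(S) = 7/(-3 + (S + 2)) = 7/(-3 + (2 + S)) = 7/(-1 + S))
Y(k, U) = (U + U*k²)/(k + 7/(-1 + U)) (Y(k, U) = (U + (k*k)*U)/(k + 7/(-1 + U)) = (U + k²*U)/(k + 7/(-1 + U)) = (U + U*k²)/(k + 7/(-1 + U)))
Y(2, 3) + p(0, 1)*(-5) = 3*(1 + 2²)*(-1 + 3)/(7 + 2*(-1 + 3)) + (1 + 2*0)*(-5) = 3*(1 + 4)*2/(7 + 2*2) + (1 + 0)*(-5) = 3*5*2/(7 + 4) + 1*(-5) = 3*5*2/11 - 5 = 3*(1/11)*5*2 - 5 = 30/11 - 5 = -25/11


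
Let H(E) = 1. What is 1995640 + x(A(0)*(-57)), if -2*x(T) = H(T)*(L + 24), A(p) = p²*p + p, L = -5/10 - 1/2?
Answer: 3991257/2 ≈ 1.9956e+6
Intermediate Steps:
L = -1 (L = -5*⅒ - 1*½ = -½ - ½ = -1)
A(p) = p + p³ (A(p) = p³ + p = p + p³)
x(T) = -23/2 (x(T) = -(-1 + 24)/2 = -23/2)
1995640 + x(A(0)*(-57)) = 1995640 - 23/2 = 3991257/2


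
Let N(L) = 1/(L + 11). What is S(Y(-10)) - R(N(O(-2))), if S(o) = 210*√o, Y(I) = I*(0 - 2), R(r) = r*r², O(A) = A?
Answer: -1/729 + 420*√5 ≈ 939.15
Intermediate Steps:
N(L) = 1/(11 + L)
R(r) = r³
Y(I) = -2*I (Y(I) = I*(-2) = -2*I)
S(Y(-10)) - R(N(O(-2))) = 210*√(-2*(-10)) - (1/(11 - 2))³ = 210*√20 - (1/9)³ = 210*(2*√5) - (⅑)³ = 420*√5 - 1*1/729 = 420*√5 - 1/729 = -1/729 + 420*√5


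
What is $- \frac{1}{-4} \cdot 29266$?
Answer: $\frac{14633}{2} \approx 7316.5$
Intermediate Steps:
$- \frac{1}{-4} \cdot 29266 = \left(-1\right) \left(- \frac{1}{4}\right) 29266 = \frac{1}{4} \cdot 29266 = \frac{14633}{2}$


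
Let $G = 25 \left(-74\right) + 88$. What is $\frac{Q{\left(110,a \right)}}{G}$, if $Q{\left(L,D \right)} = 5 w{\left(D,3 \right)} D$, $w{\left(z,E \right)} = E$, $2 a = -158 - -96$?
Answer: $\frac{465}{1762} \approx 0.2639$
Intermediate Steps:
$a = -31$ ($a = \frac{-158 - -96}{2} = \frac{-158 + 96}{2} = \frac{1}{2} \left(-62\right) = -31$)
$Q{\left(L,D \right)} = 15 D$ ($Q{\left(L,D \right)} = 5 \cdot 3 D = 15 D$)
$G = -1762$ ($G = -1850 + 88 = -1762$)
$\frac{Q{\left(110,a \right)}}{G} = \frac{15 \left(-31\right)}{-1762} = \left(-465\right) \left(- \frac{1}{1762}\right) = \frac{465}{1762}$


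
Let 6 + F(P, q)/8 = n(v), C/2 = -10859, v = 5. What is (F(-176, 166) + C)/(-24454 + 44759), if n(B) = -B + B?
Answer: -21766/20305 ≈ -1.0720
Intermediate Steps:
C = -21718 (C = 2*(-10859) = -21718)
n(B) = 0
F(P, q) = -48 (F(P, q) = -48 + 8*0 = -48 + 0 = -48)
(F(-176, 166) + C)/(-24454 + 44759) = (-48 - 21718)/(-24454 + 44759) = -21766/20305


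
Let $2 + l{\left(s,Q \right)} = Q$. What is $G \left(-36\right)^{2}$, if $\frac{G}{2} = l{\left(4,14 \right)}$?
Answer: $31104$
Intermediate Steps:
$l{\left(s,Q \right)} = -2 + Q$
$G = 24$ ($G = 2 \left(-2 + 14\right) = 2 \cdot 12 = 24$)
$G \left(-36\right)^{2} = 24 \left(-36\right)^{2} = 24 \cdot 1296 = 31104$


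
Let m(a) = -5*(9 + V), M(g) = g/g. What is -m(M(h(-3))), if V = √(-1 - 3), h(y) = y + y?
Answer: 45 + 10*I ≈ 45.0 + 10.0*I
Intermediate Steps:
h(y) = 2*y
M(g) = 1
V = 2*I (V = √(-4) = 2*I ≈ 2.0*I)
m(a) = -45 - 10*I (m(a) = -5*(9 + 2*I) = -45 - 10*I)
-m(M(h(-3))) = -(-45 - 10*I) = 45 + 10*I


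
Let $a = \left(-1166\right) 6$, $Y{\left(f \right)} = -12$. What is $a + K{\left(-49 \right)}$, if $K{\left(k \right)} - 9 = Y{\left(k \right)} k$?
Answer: $-6399$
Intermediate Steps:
$K{\left(k \right)} = 9 - 12 k$
$a = -6996$
$a + K{\left(-49 \right)} = -6996 + \left(9 - -588\right) = -6996 + \left(9 + 588\right) = -6996 + 597 = -6399$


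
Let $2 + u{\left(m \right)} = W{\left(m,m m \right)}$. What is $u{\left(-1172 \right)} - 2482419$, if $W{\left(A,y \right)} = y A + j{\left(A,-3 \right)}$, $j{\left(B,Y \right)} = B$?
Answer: $-1612324041$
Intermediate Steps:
$W{\left(A,y \right)} = A + A y$ ($W{\left(A,y \right)} = y A + A = A y + A = A + A y$)
$u{\left(m \right)} = -2 + m \left(1 + m^{2}\right)$ ($u{\left(m \right)} = -2 + m \left(1 + m m\right) = -2 + m \left(1 + m^{2}\right)$)
$u{\left(-1172 \right)} - 2482419 = \left(-2 - 1172 + \left(-1172\right)^{3}\right) - 2482419 = \left(-2 - 1172 - 1609840448\right) - 2482419 = -1609841622 - 2482419 = -1612324041$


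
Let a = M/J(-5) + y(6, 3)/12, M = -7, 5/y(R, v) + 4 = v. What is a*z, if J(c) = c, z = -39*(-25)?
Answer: 3835/4 ≈ 958.75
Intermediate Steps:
y(R, v) = 5/(-4 + v)
z = 975
a = 59/60 (a = -7/(-5) + (5/(-4 + 3))/12 = -7*(-⅕) + (5/(-1))*(1/12) = 7/5 + (5*(-1))*(1/12) = 7/5 - 5*1/12 = 7/5 - 5/12 = 59/60 ≈ 0.98333)
a*z = (59/60)*975 = 3835/4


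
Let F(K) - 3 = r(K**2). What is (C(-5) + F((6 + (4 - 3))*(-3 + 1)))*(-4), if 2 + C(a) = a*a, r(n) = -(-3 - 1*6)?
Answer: -140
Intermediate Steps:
r(n) = 9 (r(n) = -(-3 - 6) = -1*(-9) = 9)
F(K) = 12 (F(K) = 3 + 9 = 12)
C(a) = -2 + a**2 (C(a) = -2 + a*a = -2 + a**2)
(C(-5) + F((6 + (4 - 3))*(-3 + 1)))*(-4) = ((-2 + (-5)**2) + 12)*(-4) = ((-2 + 25) + 12)*(-4) = (23 + 12)*(-4) = 35*(-4) = -140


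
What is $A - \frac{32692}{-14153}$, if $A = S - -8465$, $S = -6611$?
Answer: $\frac{26272354}{14153} \approx 1856.3$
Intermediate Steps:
$A = 1854$ ($A = -6611 - -8465 = -6611 + 8465 = 1854$)
$A - \frac{32692}{-14153} = 1854 - \frac{32692}{-14153} = 1854 - - \frac{32692}{14153} = 1854 + \frac{32692}{14153} = \frac{26272354}{14153}$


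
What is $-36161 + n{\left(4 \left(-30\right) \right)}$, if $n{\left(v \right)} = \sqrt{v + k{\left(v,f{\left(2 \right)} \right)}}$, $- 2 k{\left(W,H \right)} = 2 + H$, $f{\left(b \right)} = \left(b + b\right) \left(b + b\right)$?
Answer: $-36161 + i \sqrt{129} \approx -36161.0 + 11.358 i$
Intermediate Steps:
$f{\left(b \right)} = 4 b^{2}$ ($f{\left(b \right)} = 2 b 2 b = 4 b^{2}$)
$k{\left(W,H \right)} = -1 - \frac{H}{2}$ ($k{\left(W,H \right)} = - \frac{2 + H}{2} = -1 - \frac{H}{2}$)
$n{\left(v \right)} = \sqrt{-9 + v}$ ($n{\left(v \right)} = \sqrt{v - \left(1 + \frac{4 \cdot 2^{2}}{2}\right)} = \sqrt{v - \left(1 + \frac{4 \cdot 4}{2}\right)} = \sqrt{v - 9} = \sqrt{-9 + v}$)
$-36161 + n{\left(4 \left(-30\right) \right)} = -36161 + \sqrt{-9 + 4 \left(-30\right)} = -36161 + \sqrt{-9 - 120} = -36161 + \sqrt{-129} = -36161 + i \sqrt{129}$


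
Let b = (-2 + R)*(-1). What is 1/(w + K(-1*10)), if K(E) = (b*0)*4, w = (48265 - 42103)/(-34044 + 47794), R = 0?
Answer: 6875/3081 ≈ 2.2314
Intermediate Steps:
b = 2 (b = (-2 + 0)*(-1) = -2*(-1) = 2)
w = 3081/6875 (w = 6162/13750 = 6162*(1/13750) = 3081/6875 ≈ 0.44815)
K(E) = 0 (K(E) = (2*0)*4 = 0*4 = 0)
1/(w + K(-1*10)) = 1/(3081/6875 + 0) = 1/(3081/6875) = 6875/3081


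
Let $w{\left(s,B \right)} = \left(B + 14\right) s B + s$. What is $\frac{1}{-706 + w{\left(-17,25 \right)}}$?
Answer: $- \frac{1}{17298} \approx -5.781 \cdot 10^{-5}$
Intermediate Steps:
$w{\left(s,B \right)} = s + B s \left(14 + B\right)$ ($w{\left(s,B \right)} = \left(14 + B\right) s B + s = s \left(14 + B\right) B + s = B s \left(14 + B\right) + s = s + B s \left(14 + B\right)$)
$\frac{1}{-706 + w{\left(-17,25 \right)}} = \frac{1}{-706 - 17 \left(1 + 25^{2} + 14 \cdot 25\right)} = \frac{1}{-706 - 17 \left(1 + 625 + 350\right)} = \frac{1}{-706 - 16592} = \frac{1}{-17298} = - \frac{1}{17298}$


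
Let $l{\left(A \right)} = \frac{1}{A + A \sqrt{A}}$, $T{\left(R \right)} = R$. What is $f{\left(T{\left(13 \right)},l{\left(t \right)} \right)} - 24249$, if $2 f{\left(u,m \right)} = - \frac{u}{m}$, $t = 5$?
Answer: $- \frac{48563}{2} - \frac{65 \sqrt{5}}{2} \approx -24354.0$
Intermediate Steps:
$l{\left(A \right)} = \frac{1}{A + A^{\frac{3}{2}}}$
$f{\left(u,m \right)} = - \frac{u}{2 m}$ ($f{\left(u,m \right)} = \frac{\left(-1\right) \frac{u}{m}}{2} = \frac{\left(-1\right) u \frac{1}{m}}{2} = - \frac{u}{2 m}$)
$f{\left(T{\left(13 \right)},l{\left(t \right)} \right)} - 24249 = \left(- \frac{1}{2}\right) 13 \frac{1}{\frac{1}{5 + 5^{\frac{3}{2}}}} - 24249 = \left(- \frac{1}{2}\right) 13 \frac{1}{\frac{1}{5 + 5 \sqrt{5}}} - 24249 = \left(- \frac{1}{2}\right) 13 \left(5 + 5 \sqrt{5}\right) - 24249 = \left(- \frac{65}{2} - \frac{65 \sqrt{5}}{2}\right) - 24249 = - \frac{48563}{2} - \frac{65 \sqrt{5}}{2}$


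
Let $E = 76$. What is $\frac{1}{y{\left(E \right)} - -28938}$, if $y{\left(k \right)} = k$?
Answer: $\frac{1}{29014} \approx 3.4466 \cdot 10^{-5}$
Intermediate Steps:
$\frac{1}{y{\left(E \right)} - -28938} = \frac{1}{76 - -28938} = \frac{1}{76 + 28938} = \frac{1}{29014}$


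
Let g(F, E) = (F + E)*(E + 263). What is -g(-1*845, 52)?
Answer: 249795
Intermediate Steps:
g(F, E) = (263 + E)*(E + F) (g(F, E) = (E + F)*(263 + E) = (263 + E)*(E + F))
-g(-1*845, 52) = -(52² + 263*52 + 263*(-1*845) + 52*(-1*845)) = -(2704 + 13676 + 263*(-845) + 52*(-845)) = -(2704 + 13676 - 222235 - 43940) = -1*(-249795) = 249795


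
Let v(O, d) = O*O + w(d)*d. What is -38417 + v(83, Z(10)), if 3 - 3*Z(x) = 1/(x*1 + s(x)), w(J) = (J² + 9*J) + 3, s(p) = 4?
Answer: -2334925153/74088 ≈ -31516.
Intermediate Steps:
w(J) = 3 + J² + 9*J
Z(x) = 1 - 1/(3*(4 + x)) (Z(x) = 1 - 1/(3*(x*1 + 4)) = 1 - 1/(3*(x + 4)) = 1 - 1/(3*(4 + x)))
v(O, d) = O² + d*(3 + d² + 9*d) (v(O, d) = O*O + (3 + d² + 9*d)*d = O² + d*(3 + d² + 9*d))
-38417 + v(83, Z(10)) = -38417 + (83² + ((11/3 + 10)/(4 + 10))*(3 + ((11/3 + 10)/(4 + 10))² + 9*((11/3 + 10)/(4 + 10)))) = -38417 + (6889 + ((41/3)/14)*(3 + ((41/3)/14)² + 9*((41/3)/14))) = -38417 + (6889 + ((1/14)*(41/3))*(3 + ((1/14)*(41/3))² + 9*((1/14)*(41/3)))) = -38417 + (6889 + 41*(3 + (41/42)² + 9*(41/42))/42) = -38417 + (6889 + 41*(3 + 1681/1764 + 123/14)/42) = -38417 + (6889 + (41/42)*(22471/1764)) = -38417 + (6889 + 921311/74088) = -38417 + 511313543/74088 = -2334925153/74088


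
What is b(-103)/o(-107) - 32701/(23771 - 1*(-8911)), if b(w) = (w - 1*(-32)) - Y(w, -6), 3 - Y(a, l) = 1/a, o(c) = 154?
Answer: -2492981/1683123 ≈ -1.4812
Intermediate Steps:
Y(a, l) = 3 - 1/a
b(w) = 29 + w + 1/w (b(w) = (w - 1*(-32)) - (3 - 1/w) = (w + 32) + (-3 + 1/w) = (32 + w) + (-3 + 1/w) = 29 + w + 1/w)
b(-103)/o(-107) - 32701/(23771 - 1*(-8911)) = (29 - 103 + 1/(-103))/154 - 32701/(23771 - 1*(-8911)) = (29 - 103 - 1/103)*(1/154) - 32701/(23771 + 8911) = -7623/103*1/154 - 32701/32682 = -99/206 - 32701*1/32682 = -99/206 - 32701/32682 = -2492981/1683123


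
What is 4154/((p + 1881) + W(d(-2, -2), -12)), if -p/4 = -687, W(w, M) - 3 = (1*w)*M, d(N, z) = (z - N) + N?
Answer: 2077/2328 ≈ 0.89218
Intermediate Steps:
d(N, z) = z
W(w, M) = 3 + M*w (W(w, M) = 3 + (1*w)*M = 3 + w*M = 3 + M*w)
p = 2748 (p = -4*(-687) = 2748)
4154/((p + 1881) + W(d(-2, -2), -12)) = 4154/((2748 + 1881) + (3 - 12*(-2))) = 4154/(4629 + (3 + 24)) = 4154/(4629 + 27) = 4154/4656 = 4154*(1/4656) = 2077/2328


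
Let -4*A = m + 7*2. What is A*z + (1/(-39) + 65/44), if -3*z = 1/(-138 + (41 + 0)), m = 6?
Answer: 79589/55484 ≈ 1.4345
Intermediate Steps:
z = 1/291 (z = -1/(3*(-138 + (41 + 0))) = -1/(3*(-138 + 41)) = -⅓/(-97) = -⅓*(-1/97) = 1/291 ≈ 0.0034364)
A = -5 (A = -(6 + 7*2)/4 = -(6 + 14)/4 = -¼*20 = -5)
A*z + (1/(-39) + 65/44) = -5*1/291 + (1/(-39) + 65/44) = -5/291 + (1*(-1/39) + 65*(1/44)) = -5/291 + (-1/39 + 65/44) = -5/291 + 2491/1716 = 79589/55484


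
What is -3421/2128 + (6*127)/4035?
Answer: -4060733/2862160 ≈ -1.4188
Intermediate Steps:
-3421/2128 + (6*127)/4035 = -3421*1/2128 + 762*(1/4035) = -3421/2128 + 254/1345 = -4060733/2862160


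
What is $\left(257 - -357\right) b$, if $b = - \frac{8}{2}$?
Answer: $-2456$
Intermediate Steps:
$b = -4$ ($b = \left(-8\right) \frac{1}{2} = -4$)
$\left(257 - -357\right) b = \left(257 - -357\right) \left(-4\right) = \left(257 + 357\right) \left(-4\right) = 614 \left(-4\right) = -2456$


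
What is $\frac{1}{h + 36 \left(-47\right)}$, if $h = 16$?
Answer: $- \frac{1}{1676} \approx -0.00059666$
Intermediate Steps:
$\frac{1}{h + 36 \left(-47\right)} = \frac{1}{16 + 36 \left(-47\right)} = \frac{1}{16 - 1692} = \frac{1}{-1676} = - \frac{1}{1676}$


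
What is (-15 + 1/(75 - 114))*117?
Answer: -1758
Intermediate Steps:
(-15 + 1/(75 - 114))*117 = (-15 + 1/(-39))*117 = (-15 - 1/39)*117 = -586/39*117 = -1758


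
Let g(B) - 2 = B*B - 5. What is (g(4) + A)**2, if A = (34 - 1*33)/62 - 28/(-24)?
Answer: 1739761/8649 ≈ 201.15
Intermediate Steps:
g(B) = -3 + B**2 (g(B) = 2 + (B*B - 5) = 2 + (B**2 - 5) = 2 + (-5 + B**2) = -3 + B**2)
A = 110/93 (A = (34 - 33)*(1/62) - 28*(-1/24) = 1*(1/62) + 7/6 = 1/62 + 7/6 = 110/93 ≈ 1.1828)
(g(4) + A)**2 = ((-3 + 4**2) + 110/93)**2 = ((-3 + 16) + 110/93)**2 = (13 + 110/93)**2 = (1319/93)**2 = 1739761/8649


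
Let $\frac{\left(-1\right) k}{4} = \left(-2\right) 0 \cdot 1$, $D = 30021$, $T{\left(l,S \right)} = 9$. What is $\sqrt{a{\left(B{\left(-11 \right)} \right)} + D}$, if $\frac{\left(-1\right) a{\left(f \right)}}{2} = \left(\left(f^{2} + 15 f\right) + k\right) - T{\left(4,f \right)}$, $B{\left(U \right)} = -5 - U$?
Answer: $\sqrt{29787} \approx 172.59$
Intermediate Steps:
$k = 0$ ($k = - 4 \left(-2\right) 0 \cdot 1 = - 4 \cdot 0 \cdot 1 = \left(-4\right) 0 = 0$)
$a{\left(f \right)} = 18 - 30 f - 2 f^{2}$ ($a{\left(f \right)} = - 2 \left(\left(\left(f^{2} + 15 f\right) + 0\right) - 9\right) = - 2 \left(\left(f^{2} + 15 f\right) - 9\right) = - 2 \left(-9 + f^{2} + 15 f\right) = 18 - 30 f - 2 f^{2}$)
$\sqrt{a{\left(B{\left(-11 \right)} \right)} + D} = \sqrt{\left(18 - 30 \left(-5 - -11\right) - 2 \left(-5 - -11\right)^{2}\right) + 30021} = \sqrt{\left(18 - 30 \left(-5 + 11\right) - 2 \left(-5 + 11\right)^{2}\right) + 30021} = \sqrt{\left(18 - 180 - 2 \cdot 6^{2}\right) + 30021} = \sqrt{\left(18 - 180 - 72\right) + 30021} = \sqrt{-234 + 30021} = \sqrt{29787}$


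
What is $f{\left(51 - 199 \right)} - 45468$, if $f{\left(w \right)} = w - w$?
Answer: $-45468$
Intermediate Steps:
$f{\left(w \right)} = 0$
$f{\left(51 - 199 \right)} - 45468 = 0 - 45468 = -45468$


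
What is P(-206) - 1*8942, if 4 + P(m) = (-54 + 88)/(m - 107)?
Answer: -2800132/313 ≈ -8946.1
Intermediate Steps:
P(m) = -4 + 34/(-107 + m) (P(m) = -4 + (-54 + 88)/(m - 107) = -4 + 34/(-107 + m))
P(-206) - 1*8942 = 2*(231 - 2*(-206))/(-107 - 206) - 1*8942 = 2*(231 + 412)/(-313) - 8942 = 2*(-1/313)*643 - 8942 = -1286/313 - 8942 = -2800132/313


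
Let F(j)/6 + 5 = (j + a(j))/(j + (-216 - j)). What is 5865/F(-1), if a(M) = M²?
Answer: -391/2 ≈ -195.50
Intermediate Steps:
F(j) = -30 - j/36 - j²/36 (F(j) = -30 + 6*((j + j²)/(j + (-216 - j))) = -30 + 6*((j + j²)/(-216)) = -30 + 6*((j + j²)*(-1/216)) = -30 + 6*(-j/216 - j²/216) = -30 + (-j/36 - j²/36) = -30 - j/36 - j²/36)
5865/F(-1) = 5865/(-30 - 1/36*(-1) - 1/36*(-1)²) = 5865/(-30 + 1/36 - 1/36*1) = 5865/(-30 + 1/36 - 1/36) = 5865/(-30) = 5865*(-1/30) = -391/2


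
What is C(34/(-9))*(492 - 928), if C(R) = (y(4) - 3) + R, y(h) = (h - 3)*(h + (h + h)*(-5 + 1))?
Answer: 136468/9 ≈ 15163.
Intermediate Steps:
y(h) = -7*h*(-3 + h) (y(h) = (-3 + h)*(h + (2*h)*(-4)) = (-3 + h)*(h - 8*h) = (-3 + h)*(-7*h) = -7*h*(-3 + h))
C(R) = -31 + R (C(R) = (7*4*(3 - 1*4) - 3) + R = (7*4*(3 - 4) - 3) + R = (7*4*(-1) - 3) + R = (-28 - 3) + R = -31 + R)
C(34/(-9))*(492 - 928) = (-31 + 34/(-9))*(492 - 928) = (-31 + 34*(-⅑))*(-436) = (-31 - 34/9)*(-436) = -313/9*(-436) = 136468/9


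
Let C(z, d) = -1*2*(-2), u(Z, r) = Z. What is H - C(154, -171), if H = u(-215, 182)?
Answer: -219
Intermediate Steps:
H = -215
C(z, d) = 4 (C(z, d) = -2*(-2) = 4)
H - C(154, -171) = -215 - 1*4 = -215 - 4 = -219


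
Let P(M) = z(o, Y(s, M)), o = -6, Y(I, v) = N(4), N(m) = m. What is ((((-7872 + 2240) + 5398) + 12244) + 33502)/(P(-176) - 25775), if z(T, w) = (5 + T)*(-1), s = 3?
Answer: -22756/12887 ≈ -1.7658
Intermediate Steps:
Y(I, v) = 4
z(T, w) = -5 - T
P(M) = 1 (P(M) = -5 - 1*(-6) = -5 + 6 = 1)
((((-7872 + 2240) + 5398) + 12244) + 33502)/(P(-176) - 25775) = ((((-7872 + 2240) + 5398) + 12244) + 33502)/(1 - 25775) = (((-5632 + 5398) + 12244) + 33502)/(-25774) = ((-234 + 12244) + 33502)*(-1/25774) = (12010 + 33502)*(-1/25774) = 45512*(-1/25774) = -22756/12887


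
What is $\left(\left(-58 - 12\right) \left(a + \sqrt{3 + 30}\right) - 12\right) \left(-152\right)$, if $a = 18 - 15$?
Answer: $33744 + 10640 \sqrt{33} \approx 94866.0$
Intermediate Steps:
$a = 3$ ($a = 18 - 15 = 3$)
$\left(\left(-58 - 12\right) \left(a + \sqrt{3 + 30}\right) - 12\right) \left(-152\right) = \left(\left(-58 - 12\right) \left(3 + \sqrt{3 + 30}\right) - 12\right) \left(-152\right) = \left(- 70 \left(3 + \sqrt{33}\right) - 12\right) \left(-152\right) = \left(\left(-210 - 70 \sqrt{33}\right) - 12\right) \left(-152\right) = \left(-222 - 70 \sqrt{33}\right) \left(-152\right) = 33744 + 10640 \sqrt{33}$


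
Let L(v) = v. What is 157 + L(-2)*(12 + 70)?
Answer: -7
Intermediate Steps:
157 + L(-2)*(12 + 70) = 157 - 2*(12 + 70) = 157 - 2*82 = 157 - 164 = -7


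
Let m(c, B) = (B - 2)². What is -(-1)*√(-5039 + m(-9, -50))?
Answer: I*√2335 ≈ 48.322*I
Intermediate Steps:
m(c, B) = (-2 + B)²
-(-1)*√(-5039 + m(-9, -50)) = -(-1)*√(-5039 + (-2 - 50)²) = -(-1)*√(-5039 + (-52)²) = -(-1)*√(-5039 + 2704) = -(-1)*√(-2335) = -(-1)*I*√2335 = I*√2335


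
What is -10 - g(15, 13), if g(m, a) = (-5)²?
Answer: -35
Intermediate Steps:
g(m, a) = 25
-10 - g(15, 13) = -10 - 1*25 = -10 - 25 = -35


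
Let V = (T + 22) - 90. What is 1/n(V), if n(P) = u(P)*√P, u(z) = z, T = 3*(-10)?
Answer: I*√2/1372 ≈ 0.0010308*I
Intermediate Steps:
T = -30
V = -98 (V = (-30 + 22) - 90 = -8 - 90 = -98)
n(P) = P^(3/2) (n(P) = P*√P = P^(3/2))
1/n(V) = 1/((-98)^(3/2)) = 1/(-686*I*√2) = I*√2/1372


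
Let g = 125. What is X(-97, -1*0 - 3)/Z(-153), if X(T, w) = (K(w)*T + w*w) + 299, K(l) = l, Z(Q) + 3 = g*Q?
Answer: -599/19128 ≈ -0.031315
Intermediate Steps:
Z(Q) = -3 + 125*Q
X(T, w) = 299 + w² + T*w (X(T, w) = (w*T + w*w) + 299 = (T*w + w²) + 299 = (w² + T*w) + 299 = 299 + w² + T*w)
X(-97, -1*0 - 3)/Z(-153) = (299 + (-1*0 - 3)² - 97*(-1*0 - 3))/(-3 + 125*(-153)) = (299 + (0 - 3)² - 97*(0 - 3))/(-3 - 19125) = (299 + (-3)² - 97*(-3))/(-19128) = (299 + 9 + 291)*(-1/19128) = 599*(-1/19128) = -599/19128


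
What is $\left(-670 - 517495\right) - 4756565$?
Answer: $-5274730$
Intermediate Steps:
$\left(-670 - 517495\right) - 4756565 = -518165 - 4756565 = -5274730$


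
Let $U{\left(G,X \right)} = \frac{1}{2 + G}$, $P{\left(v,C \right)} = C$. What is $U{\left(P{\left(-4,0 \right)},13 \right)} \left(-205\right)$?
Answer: $- \frac{205}{2} \approx -102.5$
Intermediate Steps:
$U{\left(P{\left(-4,0 \right)},13 \right)} \left(-205\right) = \frac{1}{2 + 0} \left(-205\right) = \frac{1}{2} \left(-205\right) = - \frac{205}{2}$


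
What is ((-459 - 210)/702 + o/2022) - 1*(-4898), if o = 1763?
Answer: 193120045/39429 ≈ 4897.9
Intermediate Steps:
((-459 - 210)/702 + o/2022) - 1*(-4898) = ((-459 - 210)/702 + 1763/2022) - 1*(-4898) = (-669*1/702 + 1763*(1/2022)) + 4898 = (-223/234 + 1763/2022) + 4898 = -3197/39429 + 4898 = 193120045/39429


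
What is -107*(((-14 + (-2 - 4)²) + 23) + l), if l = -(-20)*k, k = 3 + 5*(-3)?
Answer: 20865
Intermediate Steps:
k = -12 (k = 3 - 15 = -12)
l = -240 (l = -(-20)*(-12) = -5*48 = -240)
-107*(((-14 + (-2 - 4)²) + 23) + l) = -107*(((-14 + (-2 - 4)²) + 23) - 240) = -107*(((-14 + (-6)²) + 23) - 240) = -107*(((-14 + 36) + 23) - 240) = -107*((22 + 23) - 240) = -107*(45 - 240) = -107*(-195) = 20865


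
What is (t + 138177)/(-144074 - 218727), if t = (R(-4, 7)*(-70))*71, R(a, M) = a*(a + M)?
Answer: -197817/362801 ≈ -0.54525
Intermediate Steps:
R(a, M) = a*(M + a)
t = 59640 (t = (-4*(7 - 4)*(-70))*71 = (-4*3*(-70))*71 = -12*(-70)*71 = 840*71 = 59640)
(t + 138177)/(-144074 - 218727) = (59640 + 138177)/(-144074 - 218727) = 197817/(-362801) = 197817*(-1/362801) = -197817/362801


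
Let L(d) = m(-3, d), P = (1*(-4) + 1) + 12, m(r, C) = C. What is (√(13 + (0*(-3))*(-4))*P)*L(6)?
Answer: 54*√13 ≈ 194.70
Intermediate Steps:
P = 9 (P = (-4 + 1) + 12 = -3 + 12 = 9)
L(d) = d
(√(13 + (0*(-3))*(-4))*P)*L(6) = (√(13 + (0*(-3))*(-4))*9)*6 = (√(13 + 0*(-4))*9)*6 = (√(13 + 0)*9)*6 = (√13*9)*6 = (9*√13)*6 = 54*√13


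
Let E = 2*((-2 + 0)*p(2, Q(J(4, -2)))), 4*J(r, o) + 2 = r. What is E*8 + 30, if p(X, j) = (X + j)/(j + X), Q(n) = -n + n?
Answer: -2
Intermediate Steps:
J(r, o) = -½ + r/4
Q(n) = 0
p(X, j) = 1 (p(X, j) = (X + j)/(X + j) = 1)
E = -4 (E = 2*((-2 + 0)*1) = 2*(-2*1) = 2*(-2) = -4)
E*8 + 30 = -4*8 + 30 = -32 + 30 = -2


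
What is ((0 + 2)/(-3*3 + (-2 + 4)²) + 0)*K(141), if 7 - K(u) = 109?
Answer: 204/5 ≈ 40.800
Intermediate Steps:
K(u) = -102 (K(u) = 7 - 1*109 = 7 - 109 = -102)
((0 + 2)/(-3*3 + (-2 + 4)²) + 0)*K(141) = ((0 + 2)/(-3*3 + (-2 + 4)²) + 0)*(-102) = (2/(-9 + 2²) + 0)*(-102) = (2/(-9 + 4) + 0)*(-102) = (2/(-5) + 0)*(-102) = (2*(-⅕) + 0)*(-102) = (-⅖ + 0)*(-102) = -⅖*(-102) = 204/5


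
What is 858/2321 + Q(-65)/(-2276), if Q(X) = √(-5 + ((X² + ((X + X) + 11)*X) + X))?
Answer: 78/211 - √11890/2276 ≈ 0.32176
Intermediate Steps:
Q(X) = √(-5 + X + X² + X*(11 + 2*X)) (Q(X) = √(-5 + ((X² + (2*X + 11)*X) + X)) = √(-5 + ((X² + (11 + 2*X)*X) + X)) = √(-5 + ((X² + X*(11 + 2*X)) + X)) = √(-5 + (X + X² + X*(11 + 2*X))) = √(-5 + X + X² + X*(11 + 2*X)))
858/2321 + Q(-65)/(-2276) = 858/2321 + √(-5 + 3*(-65)² + 12*(-65))/(-2276) = 858*(1/2321) + √(-5 + 3*4225 - 780)*(-1/2276) = 78/211 + √(-5 + 12675 - 780)*(-1/2276) = 78/211 + √11890*(-1/2276) = 78/211 - √11890/2276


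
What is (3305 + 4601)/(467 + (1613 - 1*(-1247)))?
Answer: 7906/3327 ≈ 2.3763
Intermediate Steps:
(3305 + 4601)/(467 + (1613 - 1*(-1247))) = 7906/(467 + (1613 + 1247)) = 7906/(467 + 2860) = 7906/3327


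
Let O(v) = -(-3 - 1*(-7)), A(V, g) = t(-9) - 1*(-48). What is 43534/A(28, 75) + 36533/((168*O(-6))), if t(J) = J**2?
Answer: 389557/1376 ≈ 283.11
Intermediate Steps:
A(V, g) = 129 (A(V, g) = (-9)**2 - 1*(-48) = 81 + 48 = 129)
O(v) = -4 (O(v) = -(-3 + 7) = -1*4 = -4)
43534/A(28, 75) + 36533/((168*O(-6))) = 43534/129 + 36533/((168*(-4))) = 43534*(1/129) + 36533/(-672) = 43534/129 + 36533*(-1/672) = 43534/129 - 5219/96 = 389557/1376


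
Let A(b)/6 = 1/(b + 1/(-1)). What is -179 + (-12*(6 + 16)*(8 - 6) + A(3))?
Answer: -704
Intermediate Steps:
A(b) = 6/(-1 + b) (A(b) = 6/(b + 1/(-1)) = 6/(b - 1) = 6/(-1 + b))
-179 + (-12*(6 + 16)*(8 - 6) + A(3)) = -179 + (-12*(6 + 16)*(8 - 6) + 6/(-1 + 3)) = -179 + (-264*2 + 6/2) = -179 + (-12*44 + 6*(½)) = -179 + (-528 + 3) = -179 - 525 = -704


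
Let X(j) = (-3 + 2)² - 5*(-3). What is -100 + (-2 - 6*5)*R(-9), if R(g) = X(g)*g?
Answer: 4508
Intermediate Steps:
X(j) = 16 (X(j) = (-1)² + 15 = 1 + 15 = 16)
R(g) = 16*g
-100 + (-2 - 6*5)*R(-9) = -100 + (-2 - 6*5)*(16*(-9)) = -100 + (-2 - 30)*(-144) = -100 - 32*(-144) = -100 + 4608 = 4508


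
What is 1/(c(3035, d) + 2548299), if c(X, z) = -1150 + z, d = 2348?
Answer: 1/2549497 ≈ 3.9223e-7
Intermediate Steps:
1/(c(3035, d) + 2548299) = 1/((-1150 + 2348) + 2548299) = 1/(1198 + 2548299) = 1/2549497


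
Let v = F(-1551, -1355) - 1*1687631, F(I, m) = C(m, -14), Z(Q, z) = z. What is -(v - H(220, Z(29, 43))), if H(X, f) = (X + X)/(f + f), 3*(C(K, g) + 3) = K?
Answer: 217763711/129 ≈ 1.6881e+6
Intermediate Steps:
C(K, g) = -3 + K/3
F(I, m) = -3 + m/3
H(X, f) = X/f (H(X, f) = (2*X)/((2*f)) = (2*X)*(1/(2*f)) = X/f)
v = -5064257/3 (v = (-3 + (1/3)*(-1355)) - 1*1687631 = (-3 - 1355/3) - 1687631 = -1364/3 - 1687631 = -5064257/3 ≈ -1.6881e+6)
-(v - H(220, Z(29, 43))) = -(-5064257/3 - 220/43) = -1*(-217763711/129) = 217763711/129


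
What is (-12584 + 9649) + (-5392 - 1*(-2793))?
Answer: -5534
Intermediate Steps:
(-12584 + 9649) + (-5392 - 1*(-2793)) = -2935 + (-5392 + 2793) = -2935 - 2599 = -5534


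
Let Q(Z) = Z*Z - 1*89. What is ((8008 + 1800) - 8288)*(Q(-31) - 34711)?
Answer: -51435280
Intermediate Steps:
Q(Z) = -89 + Z² (Q(Z) = Z² - 89 = -89 + Z²)
((8008 + 1800) - 8288)*(Q(-31) - 34711) = ((8008 + 1800) - 8288)*((-89 + (-31)²) - 34711) = (9808 - 8288)*((-89 + 961) - 34711) = 1520*(872 - 34711) = 1520*(-33839) = -51435280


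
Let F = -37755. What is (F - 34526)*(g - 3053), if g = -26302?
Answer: 2121808755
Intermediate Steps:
(F - 34526)*(g - 3053) = (-37755 - 34526)*(-26302 - 3053) = -72281*(-29355) = 2121808755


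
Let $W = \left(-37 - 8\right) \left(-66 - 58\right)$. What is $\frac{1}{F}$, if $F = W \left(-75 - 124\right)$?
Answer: $- \frac{1}{1110420} \approx -9.0056 \cdot 10^{-7}$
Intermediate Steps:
$W = 5580$ ($W = \left(-45\right) \left(-124\right) = 5580$)
$F = -1110420$ ($F = 5580 \left(-75 - 124\right) = 5580 \left(-199\right) = -1110420$)
$\frac{1}{F} = \frac{1}{-1110420} = - \frac{1}{1110420}$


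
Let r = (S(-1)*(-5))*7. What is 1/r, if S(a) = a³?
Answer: 1/35 ≈ 0.028571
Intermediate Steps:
r = 35 (r = ((-1)³*(-5))*7 = -1*(-5)*7 = 5*7 = 35)
1/r = 1/35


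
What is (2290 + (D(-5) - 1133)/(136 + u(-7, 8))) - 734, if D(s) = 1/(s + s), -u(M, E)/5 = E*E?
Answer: 2874371/1840 ≈ 1562.2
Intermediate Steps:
u(M, E) = -5*E² (u(M, E) = -5*E*E = -5*E²)
D(s) = 1/(2*s)
(2290 + (D(-5) - 1133)/(136 + u(-7, 8))) - 734 = (2290 + ((½)/(-5) - 1133)/(136 - 5*8²)) - 734 = (2290 + ((½)*(-⅕) - 1133)/(136 - 5*64)) - 734 = (2290 + (-⅒ - 1133)/(136 - 320)) - 734 = (2290 - 11331/10/(-184)) - 734 = (2290 - 11331/10*(-1/184)) - 734 = (2290 + 11331/1840) - 734 = 4224931/1840 - 734 = 2874371/1840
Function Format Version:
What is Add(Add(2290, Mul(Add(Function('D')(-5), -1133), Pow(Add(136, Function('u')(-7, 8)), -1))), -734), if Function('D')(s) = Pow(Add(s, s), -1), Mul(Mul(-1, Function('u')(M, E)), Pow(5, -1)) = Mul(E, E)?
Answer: Rational(2874371, 1840) ≈ 1562.2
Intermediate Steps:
Function('u')(M, E) = Mul(-5, Pow(E, 2)) (Function('u')(M, E) = Mul(-5, Mul(E, E)) = Mul(-5, Pow(E, 2)))
Function('D')(s) = Mul(Rational(1, 2), Pow(s, -1)) (Function('D')(s) = Pow(Mul(2, s), -1) = Mul(Rational(1, 2), Pow(s, -1)))
Add(Add(2290, Mul(Add(Function('D')(-5), -1133), Pow(Add(136, Function('u')(-7, 8)), -1))), -734) = Add(Add(2290, Mul(Add(Mul(Rational(1, 2), Pow(-5, -1)), -1133), Pow(Add(136, Mul(-5, Pow(8, 2))), -1))), -734) = Add(Add(2290, Mul(Add(Mul(Rational(1, 2), Rational(-1, 5)), -1133), Pow(Add(136, Mul(-5, 64)), -1))), -734) = Add(Add(2290, Mul(Add(Rational(-1, 10), -1133), Pow(Add(136, -320), -1))), -734) = Add(Add(2290, Mul(Rational(-11331, 10), Pow(-184, -1))), -734) = Add(Add(2290, Mul(Rational(-11331, 10), Rational(-1, 184))), -734) = Add(Add(2290, Rational(11331, 1840)), -734) = Add(Rational(4224931, 1840), -734) = Rational(2874371, 1840)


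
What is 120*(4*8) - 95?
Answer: 3745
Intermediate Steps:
120*(4*8) - 95 = 120*32 - 95 = 3840 - 95 = 3745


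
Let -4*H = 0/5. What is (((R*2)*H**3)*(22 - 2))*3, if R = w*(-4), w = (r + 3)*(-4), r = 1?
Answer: 0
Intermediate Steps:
H = 0 (H = -0/5 = -1/4*0 = 0)
w = -16 (w = (1 + 3)*(-4) = 4*(-4) = -16)
R = 64 (R = -16*(-4) = 64)
(((R*2)*H**3)*(22 - 2))*3 = (((64*2)*0**3)*(22 - 2))*3 = ((128*0)*20)*3 = (0*20)*3 = 0*3 = 0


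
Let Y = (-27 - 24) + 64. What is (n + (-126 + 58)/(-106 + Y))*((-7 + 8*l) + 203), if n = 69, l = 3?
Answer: 1426700/93 ≈ 15341.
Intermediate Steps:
Y = 13 (Y = -51 + 64 = 13)
(n + (-126 + 58)/(-106 + Y))*((-7 + 8*l) + 203) = (69 + (-126 + 58)/(-106 + 13))*((-7 + 8*3) + 203) = (69 - 68/(-93))*((-7 + 24) + 203) = (69 - 68*(-1/93))*(17 + 203) = (69 + 68/93)*220 = (6485/93)*220 = 1426700/93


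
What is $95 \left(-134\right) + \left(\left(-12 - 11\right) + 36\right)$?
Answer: $-12717$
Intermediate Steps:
$95 \left(-134\right) + \left(\left(-12 - 11\right) + 36\right) = -12730 + \left(-23 + 36\right) = -12730 + 13 = -12717$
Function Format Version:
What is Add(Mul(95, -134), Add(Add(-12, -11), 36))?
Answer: -12717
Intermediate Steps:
Add(Mul(95, -134), Add(Add(-12, -11), 36)) = Add(-12730, Add(-23, 36)) = Add(-12730, 13) = -12717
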